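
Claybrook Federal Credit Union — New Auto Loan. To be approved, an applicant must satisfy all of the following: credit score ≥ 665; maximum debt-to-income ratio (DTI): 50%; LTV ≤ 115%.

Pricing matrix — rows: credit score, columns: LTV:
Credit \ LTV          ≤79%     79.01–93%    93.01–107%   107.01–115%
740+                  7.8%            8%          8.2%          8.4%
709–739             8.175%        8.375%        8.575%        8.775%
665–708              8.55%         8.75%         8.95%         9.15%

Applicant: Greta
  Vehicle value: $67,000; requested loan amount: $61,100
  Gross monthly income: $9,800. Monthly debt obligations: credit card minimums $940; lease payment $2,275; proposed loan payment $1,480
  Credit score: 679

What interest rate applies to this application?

8.75%

Credit score 679 ≥ 665; Total monthly debts = (940 + 2,275 + 1,480) = 4,695. DTI = 4,695/9,800 = 47.9% ≤ 50%
LTV = 61,100/67,000 = 91.2% ≤ 115%
Credit 679 → row 665–708; LTV 91.2% → column 79.01–93%. Grid cell → 8.75%.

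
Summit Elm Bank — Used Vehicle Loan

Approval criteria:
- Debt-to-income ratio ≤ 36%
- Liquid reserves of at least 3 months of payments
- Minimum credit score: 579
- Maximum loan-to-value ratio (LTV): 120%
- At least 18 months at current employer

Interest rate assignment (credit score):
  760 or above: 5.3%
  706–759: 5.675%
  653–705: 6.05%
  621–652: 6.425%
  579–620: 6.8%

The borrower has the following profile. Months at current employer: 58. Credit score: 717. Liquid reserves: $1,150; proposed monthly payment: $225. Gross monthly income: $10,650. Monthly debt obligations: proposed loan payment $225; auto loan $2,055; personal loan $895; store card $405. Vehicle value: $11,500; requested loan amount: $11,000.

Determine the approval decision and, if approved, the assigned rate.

Credit score 717 ≥ 579 (meets minimum)
Reserves = 1,150/225 = 5.1 months ≥ 3
Employment 58 ≥ 18 months
LTV: 11,000 ÷ 11,500 = 95.7%, within 120% cap
Total monthly debts = (225 + 2,055 + 895 + 405) = 3,580. Debt-to-income = 3,580/10,650 = 33.6% — meets 36% limit
All requirements met. Score 717 falls in the 706–759 tier → 5.675%.

Approved at 5.675%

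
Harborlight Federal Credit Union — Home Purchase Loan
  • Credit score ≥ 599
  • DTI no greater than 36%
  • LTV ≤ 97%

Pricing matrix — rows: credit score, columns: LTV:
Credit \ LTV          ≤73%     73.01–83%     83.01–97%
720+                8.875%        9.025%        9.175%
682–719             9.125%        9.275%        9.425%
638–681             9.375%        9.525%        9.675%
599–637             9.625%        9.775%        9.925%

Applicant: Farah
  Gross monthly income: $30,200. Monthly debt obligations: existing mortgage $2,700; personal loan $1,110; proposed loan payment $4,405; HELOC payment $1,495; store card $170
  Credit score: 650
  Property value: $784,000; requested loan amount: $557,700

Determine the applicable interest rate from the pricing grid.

9.375%

Credit score 650 ≥ 599; Total monthly debts = (2,700 + 1,110 + 4,405 + 1,495 + 170) = 9,880. DTI = 9,880/30,200 = 32.7% ≤ 36%
Loan-to-value = 557,700/784,000 = 71.1% — pass (97% max)
Row: 650 falls in 638–681. Column: 71.1% falls in ≤73%. Rate = 9.375%.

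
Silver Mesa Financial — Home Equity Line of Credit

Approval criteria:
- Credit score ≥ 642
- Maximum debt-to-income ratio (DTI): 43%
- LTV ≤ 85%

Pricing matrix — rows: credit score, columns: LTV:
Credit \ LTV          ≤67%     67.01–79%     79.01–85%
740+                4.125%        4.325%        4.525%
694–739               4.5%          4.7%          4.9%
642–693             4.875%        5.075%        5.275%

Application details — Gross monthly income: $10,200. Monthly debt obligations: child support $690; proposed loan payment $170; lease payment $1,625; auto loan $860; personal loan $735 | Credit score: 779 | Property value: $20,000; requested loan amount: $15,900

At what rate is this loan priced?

4.525%

Credit score 779 ≥ 642; Total monthly debts = (690 + 170 + 1,625 + 860 + 735) = 4,080. DTI: 4,080 ÷ 10,200 = 40%, within the 43% cap
Loan-to-value = 15,900/20,000 = 79.5% — pass (85% max)
Score 779 is in the 740+ band; LTV 79.5% is in the 79.01–85% band → 4.525%.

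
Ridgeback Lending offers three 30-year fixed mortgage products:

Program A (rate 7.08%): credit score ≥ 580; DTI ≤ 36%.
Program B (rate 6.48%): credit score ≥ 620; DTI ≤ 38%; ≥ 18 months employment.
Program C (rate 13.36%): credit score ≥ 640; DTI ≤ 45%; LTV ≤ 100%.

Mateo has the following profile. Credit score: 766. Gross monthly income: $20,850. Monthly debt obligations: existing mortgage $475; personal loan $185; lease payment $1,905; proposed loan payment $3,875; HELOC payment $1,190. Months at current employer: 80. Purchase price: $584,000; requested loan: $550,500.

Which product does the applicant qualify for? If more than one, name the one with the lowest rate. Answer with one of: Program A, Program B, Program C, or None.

Program B

Total debts = (475 + 185 + 1,905 + 3,875 + 1,190) = 7,630; DTI = 7,630/20,850 = 36.6%.
LTV = 550,500/584,000 = 94.3%.
Program A: score 766 ≥ 580; DTI 36.6% > 36% → does not qualify.
Program B: score 766 ≥ 620; DTI 36.6% ≤ 38%; employment 80 ≥ 18 mo → qualifies.
Program C: score 766 ≥ 640; DTI 36.6% ≤ 45%; LTV 94.3% ≤ 100% → qualifies.
Qualifying: Program B, Program C. Lowest rate is 6.48% → Program B.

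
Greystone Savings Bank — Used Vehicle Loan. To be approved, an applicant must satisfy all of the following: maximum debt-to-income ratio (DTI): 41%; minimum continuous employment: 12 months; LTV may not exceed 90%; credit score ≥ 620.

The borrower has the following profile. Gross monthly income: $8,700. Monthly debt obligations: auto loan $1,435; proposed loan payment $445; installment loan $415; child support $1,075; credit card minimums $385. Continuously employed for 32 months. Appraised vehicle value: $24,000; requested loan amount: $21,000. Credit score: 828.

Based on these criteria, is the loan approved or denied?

Denied

Total monthly debts = (1,435 + 445 + 415 + 1,075 + 385) = 3,755. DTI = 3,755/8,700 = 43.2% > 41%
Employment 32 ≥ 12 months
LTV: 21,000 ÷ 24,000 = 87.5%, within 90% cap
Credit score 828 ≥ 620 (meets)
Fails on DTI.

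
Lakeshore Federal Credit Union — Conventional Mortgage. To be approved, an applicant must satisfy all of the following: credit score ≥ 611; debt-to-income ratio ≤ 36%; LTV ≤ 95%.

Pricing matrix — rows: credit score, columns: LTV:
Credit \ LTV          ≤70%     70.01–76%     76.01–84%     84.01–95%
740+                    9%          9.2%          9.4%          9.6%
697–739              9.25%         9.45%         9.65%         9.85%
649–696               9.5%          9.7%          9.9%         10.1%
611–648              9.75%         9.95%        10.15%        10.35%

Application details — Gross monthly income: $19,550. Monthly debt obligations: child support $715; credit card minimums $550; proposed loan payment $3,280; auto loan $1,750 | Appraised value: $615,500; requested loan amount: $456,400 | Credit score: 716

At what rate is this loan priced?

9.45%

Credit score 716 ≥ 611; Total monthly debts = (715 + 550 + 3,280 + 1,750) = 6,295. DTI = 6,295/19,550 = 32.2% ≤ 36%
LTV: 456,400 ÷ 615,500 = 74.2%, within 95% cap
Score 716 is in the 697–739 band; LTV 74.2% is in the 70.01–76% band → 9.45%.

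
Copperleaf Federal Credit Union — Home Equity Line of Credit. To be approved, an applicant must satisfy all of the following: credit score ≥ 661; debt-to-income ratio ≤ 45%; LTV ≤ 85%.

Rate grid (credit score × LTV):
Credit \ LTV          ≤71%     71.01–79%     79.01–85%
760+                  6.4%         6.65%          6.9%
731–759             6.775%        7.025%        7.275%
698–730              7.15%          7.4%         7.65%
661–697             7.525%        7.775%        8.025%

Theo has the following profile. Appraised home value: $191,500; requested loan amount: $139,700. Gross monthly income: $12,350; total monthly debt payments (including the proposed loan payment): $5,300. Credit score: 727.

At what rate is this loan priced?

7.4%

Credit score 727 ≥ 661; DTI = 5,300/12,350 = 42.9% ≤ 45%
LTV: 139,700 ÷ 191,500 = 73%, within 85% cap
Score 727 is in the 698–730 band; LTV 73% is in the 71.01–79% band → 7.4%.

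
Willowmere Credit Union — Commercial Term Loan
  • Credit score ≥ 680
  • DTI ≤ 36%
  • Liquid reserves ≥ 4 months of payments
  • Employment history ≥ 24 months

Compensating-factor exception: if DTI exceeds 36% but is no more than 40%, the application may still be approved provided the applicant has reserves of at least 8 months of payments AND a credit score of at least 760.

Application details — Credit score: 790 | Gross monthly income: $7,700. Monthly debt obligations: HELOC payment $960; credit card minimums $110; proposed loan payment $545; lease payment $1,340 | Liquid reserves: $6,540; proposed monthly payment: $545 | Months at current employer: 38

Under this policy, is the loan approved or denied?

Approved

Credit score 790 ≥ 680 (meets base)
Total debts = (960 + 110 + 545 + 1,340) = 2,955. DTI = 2,955/7,700 = 38.4% > 36% — standard DTI limit exceeded.
Reserves = 6,540/545 = 12.0 months ≥ 4
Employment 38 ≥ 24 months
38.4% falls in the override range (36%–40%), so the compensating-factor test applies.
Override check — reserves: 12.0 mo (ok); score: 790 (ok).
Both compensating conditions met → exception applies.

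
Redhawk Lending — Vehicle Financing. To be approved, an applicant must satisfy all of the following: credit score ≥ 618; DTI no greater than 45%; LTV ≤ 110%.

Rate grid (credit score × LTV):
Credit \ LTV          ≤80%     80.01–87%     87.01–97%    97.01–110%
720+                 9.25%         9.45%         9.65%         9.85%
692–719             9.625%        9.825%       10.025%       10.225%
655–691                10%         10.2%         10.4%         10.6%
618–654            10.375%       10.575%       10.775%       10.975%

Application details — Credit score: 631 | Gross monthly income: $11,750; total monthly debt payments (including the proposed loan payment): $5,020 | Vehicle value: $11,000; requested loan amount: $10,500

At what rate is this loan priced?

Credit score 631 ≥ 618; DTI = 5,020/11,750 = 42.7% ≤ 45%
LTV: 10,500 ÷ 11,000 = 95.5%, within 110% cap
Credit 631 → row 618–654; LTV 95.5% → column 87.01–97%. Grid cell → 10.775%.

10.775%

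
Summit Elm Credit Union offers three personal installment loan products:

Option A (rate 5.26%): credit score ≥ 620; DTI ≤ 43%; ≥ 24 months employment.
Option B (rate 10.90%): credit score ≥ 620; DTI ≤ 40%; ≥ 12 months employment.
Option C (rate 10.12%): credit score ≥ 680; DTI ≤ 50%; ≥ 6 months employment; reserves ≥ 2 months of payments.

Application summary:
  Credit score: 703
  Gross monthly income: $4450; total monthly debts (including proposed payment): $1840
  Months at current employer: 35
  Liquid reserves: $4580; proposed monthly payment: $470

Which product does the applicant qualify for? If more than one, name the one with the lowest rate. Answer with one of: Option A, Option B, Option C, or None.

Option A

DTI = 1,840/4,450 = 41.3%.
Reserves = 4,580/470 = 9.7 months.
Option A: score 703 ≥ 620; DTI 41.3% ≤ 43%; employment 35 ≥ 24 mo → qualifies.
Option B: score 703 ≥ 620; DTI 41.3% > 40%; employment 35 ≥ 12 mo → does not qualify.
Option C: score 703 ≥ 680; DTI 41.3% ≤ 50%; employment 35 ≥ 6 mo; reserves 9.7 ≥ 2 mo → qualifies.
Qualifying: Option A, Option C. Lowest rate is 5.26% → Option A.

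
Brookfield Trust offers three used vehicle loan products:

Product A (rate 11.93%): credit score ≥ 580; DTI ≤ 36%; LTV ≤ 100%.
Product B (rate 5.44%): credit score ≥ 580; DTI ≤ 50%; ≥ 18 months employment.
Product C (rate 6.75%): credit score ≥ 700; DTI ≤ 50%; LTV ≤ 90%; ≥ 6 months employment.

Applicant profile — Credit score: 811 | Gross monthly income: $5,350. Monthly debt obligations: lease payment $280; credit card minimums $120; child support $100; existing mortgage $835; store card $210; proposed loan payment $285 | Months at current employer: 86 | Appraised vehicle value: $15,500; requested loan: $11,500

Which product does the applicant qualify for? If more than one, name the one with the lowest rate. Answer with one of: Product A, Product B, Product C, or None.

Total debts = (280 + 120 + 100 + 835 + 210 + 285) = 1,830; DTI = 1,830/5,350 = 34.2%.
LTV = 11,500/15,500 = 74.2%.
Product A: score 811 ≥ 580; DTI 34.2% ≤ 36%; LTV 74.2% ≤ 100% → qualifies.
Product B: score 811 ≥ 580; DTI 34.2% ≤ 50%; employment 86 ≥ 18 mo → qualifies.
Product C: score 811 ≥ 700; DTI 34.2% ≤ 50%; LTV 74.2% ≤ 90%; employment 86 ≥ 6 mo → qualifies.
Qualifying: Product A, Product B, Product C. Lowest rate is 5.44% → Product B.

Product B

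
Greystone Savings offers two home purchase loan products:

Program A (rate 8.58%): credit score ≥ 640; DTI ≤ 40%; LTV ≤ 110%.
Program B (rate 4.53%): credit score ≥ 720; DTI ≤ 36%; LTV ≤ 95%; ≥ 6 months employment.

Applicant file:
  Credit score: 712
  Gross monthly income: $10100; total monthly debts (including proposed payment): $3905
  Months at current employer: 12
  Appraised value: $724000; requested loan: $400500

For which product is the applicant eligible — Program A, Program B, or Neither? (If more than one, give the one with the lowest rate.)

Program A

DTI = 3,905/10,100 = 38.7%.
LTV = 400,500/724,000 = 55.3%.
Program A: score 712 ≥ 640; DTI 38.7% ≤ 40%; LTV 55.3% ≤ 110% → qualifies.
Program B: score 712 < 720; DTI 38.7% > 36%; LTV 55.3% ≤ 95%; employment 12 ≥ 6 mo → does not qualify.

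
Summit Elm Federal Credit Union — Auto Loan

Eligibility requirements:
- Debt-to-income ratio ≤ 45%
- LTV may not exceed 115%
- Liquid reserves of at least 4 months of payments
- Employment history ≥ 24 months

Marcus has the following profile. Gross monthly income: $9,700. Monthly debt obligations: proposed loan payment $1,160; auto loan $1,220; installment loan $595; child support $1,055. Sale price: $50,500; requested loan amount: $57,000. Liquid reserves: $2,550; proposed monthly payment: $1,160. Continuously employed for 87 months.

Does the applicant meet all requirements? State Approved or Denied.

Total monthly debts = (1,160 + 1,220 + 595 + 1,055) = 4,030. Debt-to-income = 4,030/9,700 = 41.5% — meets 45% limit
LTV = 57,000/50,500 = 112.9% ≤ 115%
Reserves: 2,550 ÷ 1,160 = 2.2 months (below 4-month minimum)
Employment 87 ≥ 24 months
Fails on reserves.

Denied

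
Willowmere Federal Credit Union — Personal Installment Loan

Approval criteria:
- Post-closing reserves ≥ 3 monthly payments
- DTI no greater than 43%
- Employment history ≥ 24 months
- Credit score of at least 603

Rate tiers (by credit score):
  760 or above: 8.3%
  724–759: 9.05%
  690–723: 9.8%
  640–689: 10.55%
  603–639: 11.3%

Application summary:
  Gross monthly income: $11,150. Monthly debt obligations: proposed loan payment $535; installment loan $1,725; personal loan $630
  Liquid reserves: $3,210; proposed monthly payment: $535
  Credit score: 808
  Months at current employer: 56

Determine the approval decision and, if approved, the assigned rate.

Approved at 8.3%

Credit score 808 ≥ 603 (meets minimum)
Liquid reserves cover 3,210/535 = 6.0 months — ≥ 3 required
Employment 56 ≥ 24 months
Total monthly debts = (535 + 1,725 + 630) = 2,890. DTI: 2,890 ÷ 11,150 = 25.9%, within the 43% cap
All requirements met. Score 808 falls in the 760 or above tier → 8.3%.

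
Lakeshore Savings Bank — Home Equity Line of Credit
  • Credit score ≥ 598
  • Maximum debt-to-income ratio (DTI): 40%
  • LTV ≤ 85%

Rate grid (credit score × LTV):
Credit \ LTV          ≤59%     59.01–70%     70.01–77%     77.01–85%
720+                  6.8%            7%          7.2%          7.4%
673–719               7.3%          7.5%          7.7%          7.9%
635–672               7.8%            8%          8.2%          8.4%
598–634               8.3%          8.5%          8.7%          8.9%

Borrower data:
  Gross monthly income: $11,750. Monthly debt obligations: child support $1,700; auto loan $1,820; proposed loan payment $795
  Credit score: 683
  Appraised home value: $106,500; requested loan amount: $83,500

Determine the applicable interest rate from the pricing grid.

7.9%

Credit score 683 ≥ 598; Total monthly debts = (1,700 + 1,820 + 795) = 4,315. DTI = 4,315/11,750 = 36.7% ≤ 40%
Loan-to-value = 83,500/106,500 = 78.4% — pass (85% max)
Score 683 is in the 673–719 band; LTV 78.4% is in the 77.01–85% band → 7.9%.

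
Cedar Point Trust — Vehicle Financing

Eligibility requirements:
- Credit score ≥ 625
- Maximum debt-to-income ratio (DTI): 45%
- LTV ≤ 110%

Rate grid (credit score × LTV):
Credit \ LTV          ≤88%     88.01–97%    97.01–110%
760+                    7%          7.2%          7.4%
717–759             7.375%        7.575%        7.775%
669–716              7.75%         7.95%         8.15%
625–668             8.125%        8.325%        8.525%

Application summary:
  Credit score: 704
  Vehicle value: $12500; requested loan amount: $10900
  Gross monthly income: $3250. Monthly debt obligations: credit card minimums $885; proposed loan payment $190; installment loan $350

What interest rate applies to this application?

7.75%

Credit score 704 ≥ 625; Total monthly debts = (885 + 190 + 350) = 1,425. DTI = 1,425/3,250 = 43.8% ≤ 45%
LTV = 10,900/12,500 = 87.2% ≤ 110%
Credit 704 → row 669–716; LTV 87.2% → column ≤88%. Grid cell → 7.75%.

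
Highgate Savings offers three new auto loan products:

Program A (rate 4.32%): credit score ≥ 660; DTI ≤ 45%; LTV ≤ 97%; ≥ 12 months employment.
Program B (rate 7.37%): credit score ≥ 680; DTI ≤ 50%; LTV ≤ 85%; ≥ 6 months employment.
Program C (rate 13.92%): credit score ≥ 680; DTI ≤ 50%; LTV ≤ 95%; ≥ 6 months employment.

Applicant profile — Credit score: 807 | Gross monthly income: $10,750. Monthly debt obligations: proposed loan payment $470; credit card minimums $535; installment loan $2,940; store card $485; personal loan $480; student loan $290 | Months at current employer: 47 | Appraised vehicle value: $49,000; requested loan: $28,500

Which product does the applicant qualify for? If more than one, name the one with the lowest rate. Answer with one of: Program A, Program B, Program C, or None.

Total debts = (470 + 535 + 2,940 + 485 + 480 + 290) = 5,200; DTI = 5,200/10,750 = 48.4%.
LTV = 28,500/49,000 = 58.2%.
Program A: score 807 ≥ 660; DTI 48.4% > 45%; LTV 58.2% ≤ 97%; employment 47 ≥ 12 mo → does not qualify.
Program B: score 807 ≥ 680; DTI 48.4% ≤ 50%; LTV 58.2% ≤ 85%; employment 47 ≥ 6 mo → qualifies.
Program C: score 807 ≥ 680; DTI 48.4% ≤ 50%; LTV 58.2% ≤ 95%; employment 47 ≥ 6 mo → qualifies.
Qualifying: Program B, Program C. Lowest rate is 7.37% → Program B.

Program B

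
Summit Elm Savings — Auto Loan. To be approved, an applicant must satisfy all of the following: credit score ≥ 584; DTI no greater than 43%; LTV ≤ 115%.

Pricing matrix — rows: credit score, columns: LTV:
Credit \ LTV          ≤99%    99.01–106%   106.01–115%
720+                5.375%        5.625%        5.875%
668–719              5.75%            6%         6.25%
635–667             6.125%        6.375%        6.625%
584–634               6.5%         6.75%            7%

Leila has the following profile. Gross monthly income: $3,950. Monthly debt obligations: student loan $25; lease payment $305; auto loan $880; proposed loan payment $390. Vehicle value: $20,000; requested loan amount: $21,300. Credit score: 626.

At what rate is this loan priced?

Credit score 626 ≥ 584; Total monthly debts = (25 + 305 + 880 + 390) = 1,600. DTI = 1,600/3,950 = 40.5% ≤ 43%
Loan-to-value = 21,300/20,000 = 106.5% — pass (115% max)
Score 626 is in the 584–634 band; LTV 106.5% is in the 106.01–115% band → 7%.

7%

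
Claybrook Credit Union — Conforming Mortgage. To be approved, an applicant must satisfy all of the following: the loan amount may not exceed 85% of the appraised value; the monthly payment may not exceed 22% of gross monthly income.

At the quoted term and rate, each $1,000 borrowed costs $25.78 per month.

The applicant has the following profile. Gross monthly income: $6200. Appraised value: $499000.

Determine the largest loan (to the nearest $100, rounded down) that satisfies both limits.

Payment cap: 22% × $6,200 = $1,364/month.
At $25.78 per $1,000, that supports 1,364/25.78 × 1,000 ≈ $52,909 → $52,900.
LTV cap: 85% × $499,000 = $424,150 → $424,100.
Binding constraint: payment-to-income.

$52,900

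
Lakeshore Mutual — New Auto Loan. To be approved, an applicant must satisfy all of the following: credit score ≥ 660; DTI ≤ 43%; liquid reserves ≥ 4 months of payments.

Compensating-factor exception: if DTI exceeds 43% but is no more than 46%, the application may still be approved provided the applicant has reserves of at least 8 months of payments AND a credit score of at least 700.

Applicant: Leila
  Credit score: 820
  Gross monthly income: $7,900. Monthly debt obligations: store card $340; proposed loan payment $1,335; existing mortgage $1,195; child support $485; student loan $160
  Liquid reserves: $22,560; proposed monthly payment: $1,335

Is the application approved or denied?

Approved

Credit score 820 ≥ 660 (meets base)
Total debts = (340 + 1,335 + 1,195 + 485 + 160) = 3,515. DTI = 3,515/7,900 = 44.5% > 43% — standard DTI limit exceeded.
Reserves: 22,560 ÷ 1,335 = 16.9 months (meets 4-month minimum)
44.5% falls in the override range (43%–46%), so the compensating-factor test applies.
Override check — reserves: 16.9 mo (ok); score: 820 (ok).
Both override conditions satisfied; DTI exception granted.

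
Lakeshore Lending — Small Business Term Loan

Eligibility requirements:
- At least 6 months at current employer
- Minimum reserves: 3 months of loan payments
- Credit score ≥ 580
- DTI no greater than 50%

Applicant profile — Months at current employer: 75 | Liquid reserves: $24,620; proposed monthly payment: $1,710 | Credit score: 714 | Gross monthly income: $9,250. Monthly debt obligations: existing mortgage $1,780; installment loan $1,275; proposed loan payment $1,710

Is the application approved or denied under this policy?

Denied

Employment 75 ≥ 6 months
Liquid reserves cover 24,620/1,710 = 14.4 months — ≥ 3 required
Credit score 714 ≥ 580 (meets)
Total monthly debts = (1,780 + 1,275 + 1,710) = 4,765. DTI: 4,765 ÷ 9,250 = 51.5%, exceeds the 50% cap
Fails on DTI.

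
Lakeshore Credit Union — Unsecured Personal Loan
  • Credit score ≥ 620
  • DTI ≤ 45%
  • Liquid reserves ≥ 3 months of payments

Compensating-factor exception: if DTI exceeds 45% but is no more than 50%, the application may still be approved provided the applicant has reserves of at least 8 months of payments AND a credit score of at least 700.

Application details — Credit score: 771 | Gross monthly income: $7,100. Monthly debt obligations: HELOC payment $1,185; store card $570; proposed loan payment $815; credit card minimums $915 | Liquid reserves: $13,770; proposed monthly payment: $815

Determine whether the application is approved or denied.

Approved

Credit score 771 ≥ 620 (meets base)
Total debts = (1,185 + 570 + 815 + 915) = 3,485. DTI: 3,485 ÷ 7,100 = 49.1%, over the 45% base limit.
Reserves = 13,770/815 = 16.9 months ≥ 3
49.1% falls in the override range (45%–50%), so the compensating-factor test applies.
Override check — reserves: 16.9 mo (ok); score: 771 (ok).
Both override conditions satisfied; DTI exception granted.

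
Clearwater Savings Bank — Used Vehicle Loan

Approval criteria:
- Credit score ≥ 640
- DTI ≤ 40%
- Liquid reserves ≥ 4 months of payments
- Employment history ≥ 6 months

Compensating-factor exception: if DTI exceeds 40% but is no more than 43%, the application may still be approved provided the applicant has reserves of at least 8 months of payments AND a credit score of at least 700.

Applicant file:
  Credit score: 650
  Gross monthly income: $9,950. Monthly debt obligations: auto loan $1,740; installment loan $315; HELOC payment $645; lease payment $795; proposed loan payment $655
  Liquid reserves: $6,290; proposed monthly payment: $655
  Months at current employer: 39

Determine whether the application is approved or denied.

Denied

Credit score 650 ≥ 640 (meets base)
Total debts = (1,740 + 315 + 645 + 795 + 655) = 4,150. DTI = 4,150/9,950 = 41.7% > 40% — standard DTI limit exceeded.
Reserves: 6,290 ÷ 655 = 9.6 months (meets 4-month minimum)
Employment 39 ≥ 6 months
DTI 41.7% is within the 40%–43% exception band; checking compensating factors.
Override check — reserves: 9.6 mo (ok); score: 650 (below 700).
Compensating-factor requirement not fully met.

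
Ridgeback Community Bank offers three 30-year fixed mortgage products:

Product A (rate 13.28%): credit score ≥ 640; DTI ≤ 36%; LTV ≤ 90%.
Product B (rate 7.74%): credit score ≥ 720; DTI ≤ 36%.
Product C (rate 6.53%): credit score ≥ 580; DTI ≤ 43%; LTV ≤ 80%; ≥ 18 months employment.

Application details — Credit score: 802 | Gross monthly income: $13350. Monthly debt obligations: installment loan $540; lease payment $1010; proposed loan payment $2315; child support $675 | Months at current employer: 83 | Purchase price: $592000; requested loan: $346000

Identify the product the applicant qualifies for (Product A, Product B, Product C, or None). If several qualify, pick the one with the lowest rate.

Product C

Total debts = (540 + 1,010 + 2,315 + 675) = 4,540; DTI = 4,540/13,350 = 34%.
LTV = 346,000/592,000 = 58.4%.
Product A: score 802 ≥ 640; DTI 34% ≤ 36%; LTV 58.4% ≤ 90% → qualifies.
Product B: score 802 ≥ 720; DTI 34% ≤ 36% → qualifies.
Product C: score 802 ≥ 580; DTI 34% ≤ 43%; LTV 58.4% ≤ 80%; employment 83 ≥ 18 mo → qualifies.
Qualifying: Product A, Product B, Product C. Lowest rate is 6.53% → Product C.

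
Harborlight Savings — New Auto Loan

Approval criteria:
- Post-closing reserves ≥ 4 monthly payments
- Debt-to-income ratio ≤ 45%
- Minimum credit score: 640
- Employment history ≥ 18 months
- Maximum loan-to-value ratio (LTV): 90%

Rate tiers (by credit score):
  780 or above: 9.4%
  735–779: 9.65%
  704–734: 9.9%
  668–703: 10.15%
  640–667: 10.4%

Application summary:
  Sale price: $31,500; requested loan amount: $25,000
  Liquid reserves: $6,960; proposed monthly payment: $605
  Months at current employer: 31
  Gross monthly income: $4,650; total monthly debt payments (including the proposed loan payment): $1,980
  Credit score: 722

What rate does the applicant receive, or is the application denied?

Credit score 722 ≥ 640 (meets minimum)
LTV: 25,000 ÷ 31,500 = 79.4%, within 90% cap
Reserves = 6,960/605 = 11.5 months ≥ 4
DTI = 1,980/4,650 = 42.6% ≤ 45%
Employment 31 ≥ 18 months
All requirements met. Score 722 falls in the 704–734 tier → 9.9%.

Approved at 9.9%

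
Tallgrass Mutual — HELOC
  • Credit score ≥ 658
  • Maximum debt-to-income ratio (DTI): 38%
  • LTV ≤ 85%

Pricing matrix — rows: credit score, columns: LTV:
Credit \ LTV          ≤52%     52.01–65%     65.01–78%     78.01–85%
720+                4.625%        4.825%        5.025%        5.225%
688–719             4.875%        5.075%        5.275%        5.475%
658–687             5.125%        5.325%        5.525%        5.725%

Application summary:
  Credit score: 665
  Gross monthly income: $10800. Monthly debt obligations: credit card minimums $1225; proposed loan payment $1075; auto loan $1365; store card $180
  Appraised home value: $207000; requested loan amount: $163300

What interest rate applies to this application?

5.725%

Credit score 665 ≥ 658; Total monthly debts = (1,225 + 1,075 + 1,365 + 180) = 3,845. Debt-to-income = 3,845/10,800 = 35.6% — meets 38% limit
Loan-to-value = 163,300/207,000 = 78.9% — pass (85% max)
Credit 665 → row 658–687; LTV 78.9% → column 78.01–85%. Grid cell → 5.725%.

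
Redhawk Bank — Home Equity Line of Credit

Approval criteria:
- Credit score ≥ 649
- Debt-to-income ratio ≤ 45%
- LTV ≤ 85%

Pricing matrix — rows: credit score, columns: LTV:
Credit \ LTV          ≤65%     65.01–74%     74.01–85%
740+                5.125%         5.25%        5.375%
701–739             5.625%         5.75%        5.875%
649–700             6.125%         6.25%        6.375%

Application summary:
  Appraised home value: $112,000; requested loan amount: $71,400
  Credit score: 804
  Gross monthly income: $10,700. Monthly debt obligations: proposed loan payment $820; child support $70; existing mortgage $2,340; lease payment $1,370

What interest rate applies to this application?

5.125%

Credit score 804 ≥ 649; Total monthly debts = (820 + 70 + 2,340 + 1,370) = 4,600. DTI = 4,600/10,700 = 43% ≤ 45%
Loan-to-value = 71,400/112,000 = 63.8% — pass (85% max)
Score 804 is in the 740+ band; LTV 63.8% is in the ≤65% band → 5.125%.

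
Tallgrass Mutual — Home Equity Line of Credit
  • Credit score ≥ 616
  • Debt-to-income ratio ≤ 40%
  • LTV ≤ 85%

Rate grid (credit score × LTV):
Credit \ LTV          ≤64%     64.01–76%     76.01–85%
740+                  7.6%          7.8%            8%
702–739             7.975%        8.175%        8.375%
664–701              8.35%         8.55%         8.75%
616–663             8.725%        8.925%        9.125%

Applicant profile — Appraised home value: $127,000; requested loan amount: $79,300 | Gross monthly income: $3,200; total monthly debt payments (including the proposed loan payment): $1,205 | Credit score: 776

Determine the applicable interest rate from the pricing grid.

7.6%

Credit score 776 ≥ 616; DTI: 1,205 ÷ 3,200 = 37.7%, within the 40% cap
Loan-to-value = 79,300/127,000 = 62.4% — pass (85% max)
Row: 776 falls in 740+. Column: 62.4% falls in ≤64%. Rate = 7.6%.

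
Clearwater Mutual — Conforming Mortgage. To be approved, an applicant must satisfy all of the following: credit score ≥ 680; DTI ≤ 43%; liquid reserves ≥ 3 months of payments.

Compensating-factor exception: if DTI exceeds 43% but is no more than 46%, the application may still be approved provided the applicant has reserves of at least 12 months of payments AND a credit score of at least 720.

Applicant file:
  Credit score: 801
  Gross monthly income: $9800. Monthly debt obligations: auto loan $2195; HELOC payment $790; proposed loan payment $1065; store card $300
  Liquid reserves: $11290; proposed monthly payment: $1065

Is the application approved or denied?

Denied

Credit score 801 ≥ 680 (meets base)
Total debts = (2,195 + 790 + 1,065 + 300) = 4,350. DTI: 4,350 ÷ 9,800 = 44.4%, over the 43% base limit.
Reserves: 11,290 ÷ 1,065 = 10.6 months (meets 3-month minimum)
44.4% falls in the override range (43%–46%), so the compensating-factor test applies.
Reserves 10.6 < 12 months; credit score 801 ≥ 720.
Override conditions not both satisfied; exception does not apply.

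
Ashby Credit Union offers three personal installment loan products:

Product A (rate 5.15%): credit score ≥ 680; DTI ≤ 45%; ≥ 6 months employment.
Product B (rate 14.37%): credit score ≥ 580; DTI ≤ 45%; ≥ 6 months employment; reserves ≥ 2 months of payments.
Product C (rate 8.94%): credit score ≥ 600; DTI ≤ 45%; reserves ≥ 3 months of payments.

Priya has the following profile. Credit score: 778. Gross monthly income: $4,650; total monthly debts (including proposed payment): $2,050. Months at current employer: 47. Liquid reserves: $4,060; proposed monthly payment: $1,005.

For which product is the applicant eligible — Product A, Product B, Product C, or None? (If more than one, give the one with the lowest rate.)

Product A

DTI = 2,050/4,650 = 44.1%.
Reserves = 4,060/1,005 = 4.0 months.
Product A: score 778 ≥ 680; DTI 44.1% ≤ 45%; employment 47 ≥ 6 mo → qualifies.
Product B: score 778 ≥ 580; DTI 44.1% ≤ 45%; employment 47 ≥ 6 mo; reserves 4.0 ≥ 2 mo → qualifies.
Product C: score 778 ≥ 600; DTI 44.1% ≤ 45%; reserves 4.0 ≥ 3 mo → qualifies.
Qualifying: Product A, Product B, Product C. Lowest rate is 5.15% → Product A.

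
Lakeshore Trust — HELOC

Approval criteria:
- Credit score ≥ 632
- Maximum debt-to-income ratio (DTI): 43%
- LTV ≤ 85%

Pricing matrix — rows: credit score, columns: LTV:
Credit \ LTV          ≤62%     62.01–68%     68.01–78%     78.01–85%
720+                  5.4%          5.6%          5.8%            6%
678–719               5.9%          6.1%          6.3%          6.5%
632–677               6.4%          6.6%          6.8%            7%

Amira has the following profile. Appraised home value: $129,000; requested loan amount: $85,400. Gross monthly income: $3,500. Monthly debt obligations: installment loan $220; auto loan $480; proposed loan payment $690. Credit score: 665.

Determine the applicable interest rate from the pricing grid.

Credit score 665 ≥ 632; Total monthly debts = (220 + 480 + 690) = 1,390. DTI = 1,390/3,500 = 39.7% ≤ 43%
Loan-to-value = 85,400/129,000 = 66.2% — pass (85% max)
Credit 665 → row 632–677; LTV 66.2% → column 62.01–68%. Grid cell → 6.6%.

6.6%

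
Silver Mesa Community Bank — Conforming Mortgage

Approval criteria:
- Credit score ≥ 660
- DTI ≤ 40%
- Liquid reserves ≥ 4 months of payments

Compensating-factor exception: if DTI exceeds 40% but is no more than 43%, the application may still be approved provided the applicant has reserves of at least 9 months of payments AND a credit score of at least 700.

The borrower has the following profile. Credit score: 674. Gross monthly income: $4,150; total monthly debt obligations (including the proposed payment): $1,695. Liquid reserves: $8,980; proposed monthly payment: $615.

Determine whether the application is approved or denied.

Denied

Credit score 674 ≥ 660 (meets base)
DTI = 1,695/4,150 = 40.8% > 40% — standard DTI limit exceeded.
Reserves: 8,980 ÷ 615 = 14.6 months (meets 4-month minimum)
DTI 40.8% is within the 40%–43% exception band; checking compensating factors.
Override check — reserves: 14.6 mo (ok); score: 674 (below 700).
Override conditions not both satisfied; exception does not apply.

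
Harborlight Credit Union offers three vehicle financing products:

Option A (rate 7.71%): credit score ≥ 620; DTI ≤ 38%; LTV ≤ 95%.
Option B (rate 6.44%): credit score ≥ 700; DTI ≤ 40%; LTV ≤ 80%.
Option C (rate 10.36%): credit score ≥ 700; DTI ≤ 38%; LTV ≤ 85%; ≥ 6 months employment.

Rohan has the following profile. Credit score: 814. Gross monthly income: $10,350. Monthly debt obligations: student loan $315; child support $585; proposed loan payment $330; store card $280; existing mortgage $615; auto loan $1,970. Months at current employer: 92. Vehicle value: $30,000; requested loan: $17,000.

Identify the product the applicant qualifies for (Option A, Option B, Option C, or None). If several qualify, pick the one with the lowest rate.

Total debts = (315 + 585 + 330 + 280 + 615 + 1,970) = 4,095; DTI = 4,095/10,350 = 39.6%.
LTV = 17,000/30,000 = 56.7%.
Option A: score 814 ≥ 620; DTI 39.6% > 38%; LTV 56.7% ≤ 95% → does not qualify.
Option B: score 814 ≥ 700; DTI 39.6% ≤ 40%; LTV 56.7% ≤ 80% → qualifies.
Option C: score 814 ≥ 700; DTI 39.6% > 38%; LTV 56.7% ≤ 85%; employment 92 ≥ 6 mo → does not qualify.

Option B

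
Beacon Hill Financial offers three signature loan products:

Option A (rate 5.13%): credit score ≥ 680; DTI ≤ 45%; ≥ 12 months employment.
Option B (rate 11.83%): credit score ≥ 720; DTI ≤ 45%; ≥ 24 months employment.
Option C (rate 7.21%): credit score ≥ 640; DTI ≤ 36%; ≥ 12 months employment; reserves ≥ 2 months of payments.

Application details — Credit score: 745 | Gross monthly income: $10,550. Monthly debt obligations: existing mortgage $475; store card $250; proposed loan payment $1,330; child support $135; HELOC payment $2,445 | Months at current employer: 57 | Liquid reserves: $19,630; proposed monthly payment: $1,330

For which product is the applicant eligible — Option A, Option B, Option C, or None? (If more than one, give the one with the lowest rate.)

Option A

Total debts = (475 + 250 + 1,330 + 135 + 2,445) = 4,635; DTI = 4,635/10,550 = 43.9%.
Reserves = 19,630/1,330 = 14.8 months.
Option A: score 745 ≥ 680; DTI 43.9% ≤ 45%; employment 57 ≥ 12 mo → qualifies.
Option B: score 745 ≥ 720; DTI 43.9% ≤ 45%; employment 57 ≥ 24 mo → qualifies.
Option C: score 745 ≥ 640; DTI 43.9% > 36%; employment 57 ≥ 12 mo; reserves 14.8 ≥ 2 mo → does not qualify.
Qualifying: Option A, Option B. Lowest rate is 5.13% → Option A.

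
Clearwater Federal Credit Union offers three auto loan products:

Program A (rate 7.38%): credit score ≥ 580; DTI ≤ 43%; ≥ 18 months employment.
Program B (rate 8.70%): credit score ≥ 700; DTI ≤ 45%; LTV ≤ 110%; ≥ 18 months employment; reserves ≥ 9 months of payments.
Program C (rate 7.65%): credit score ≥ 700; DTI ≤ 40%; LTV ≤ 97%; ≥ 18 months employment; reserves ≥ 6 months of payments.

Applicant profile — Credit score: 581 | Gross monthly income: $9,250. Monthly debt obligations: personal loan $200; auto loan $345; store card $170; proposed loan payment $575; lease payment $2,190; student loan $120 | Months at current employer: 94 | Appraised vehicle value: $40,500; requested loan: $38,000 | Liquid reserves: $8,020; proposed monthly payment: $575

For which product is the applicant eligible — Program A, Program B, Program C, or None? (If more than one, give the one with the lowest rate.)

Program A

Total debts = (200 + 345 + 170 + 575 + 2,190 + 120) = 3,600; DTI = 3,600/9,250 = 38.9%.
LTV = 38,000/40,500 = 93.8%.
Reserves = 8,020/575 = 13.9 months.
Program A: score 581 ≥ 580; DTI 38.9% ≤ 43%; employment 94 ≥ 18 mo → qualifies.
Program B: score 581 < 700; DTI 38.9% ≤ 45%; LTV 93.8% ≤ 110%; employment 94 ≥ 18 mo; reserves 13.9 ≥ 9 mo → does not qualify.
Program C: score 581 < 700; DTI 38.9% ≤ 40%; LTV 93.8% ≤ 97%; employment 94 ≥ 18 mo; reserves 13.9 ≥ 6 mo → does not qualify.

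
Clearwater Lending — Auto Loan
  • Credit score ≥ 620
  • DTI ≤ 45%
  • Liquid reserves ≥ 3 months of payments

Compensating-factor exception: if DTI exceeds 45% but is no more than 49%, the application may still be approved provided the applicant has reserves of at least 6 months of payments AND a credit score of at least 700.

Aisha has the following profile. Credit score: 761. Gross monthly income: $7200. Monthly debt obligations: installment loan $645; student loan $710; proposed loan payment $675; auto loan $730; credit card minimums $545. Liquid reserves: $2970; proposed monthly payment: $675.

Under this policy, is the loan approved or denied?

Denied

Credit score 761 ≥ 620 (meets base)
Total debts = (645 + 710 + 675 + 730 + 545) = 3,305. DTI = 3,305/7,200 = 45.9% > 45% — standard DTI limit exceeded.
Reserves: 2,970 ÷ 675 = 4.4 months (meets 3-month minimum)
DTI 45.9% is within the 45%–49% exception band; checking compensating factors.
Override check — reserves: 4.4 mo (short of 6); score: 761 (ok).
Override conditions not both satisfied; exception does not apply.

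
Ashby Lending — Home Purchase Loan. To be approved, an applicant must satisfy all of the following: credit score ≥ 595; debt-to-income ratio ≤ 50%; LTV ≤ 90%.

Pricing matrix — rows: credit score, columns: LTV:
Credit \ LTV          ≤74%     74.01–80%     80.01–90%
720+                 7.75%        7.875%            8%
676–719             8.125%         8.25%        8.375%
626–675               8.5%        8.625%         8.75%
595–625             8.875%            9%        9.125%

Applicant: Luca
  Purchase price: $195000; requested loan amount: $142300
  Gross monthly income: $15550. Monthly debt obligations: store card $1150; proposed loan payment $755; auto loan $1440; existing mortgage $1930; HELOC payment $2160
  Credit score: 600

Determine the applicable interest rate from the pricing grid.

8.875%

Credit score 600 ≥ 595; Total monthly debts = (1,150 + 755 + 1,440 + 1,930 + 2,160) = 7,435. Debt-to-income = 7,435/15,550 = 47.8% — meets 50% limit
LTV = 142,300/195,000 = 73% ≤ 90%
Row: 600 falls in 595–625. Column: 73% falls in ≤74%. Rate = 8.875%.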